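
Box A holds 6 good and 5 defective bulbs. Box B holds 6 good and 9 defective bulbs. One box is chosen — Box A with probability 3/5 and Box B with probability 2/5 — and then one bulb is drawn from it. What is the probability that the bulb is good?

134/275

From Box A: P(good) = 6/11.
From Box B: P(good) = 6/15.
Total probability = (3/5)(6/11) + (2/5)(6/15) = 134/275.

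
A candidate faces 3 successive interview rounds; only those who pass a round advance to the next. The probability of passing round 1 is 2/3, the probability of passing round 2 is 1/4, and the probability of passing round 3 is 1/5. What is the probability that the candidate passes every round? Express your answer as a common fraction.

1/30

Multiplying along the chain,
P = 2/3 × 1/4 × 1/5 = 2/60 = 1/30.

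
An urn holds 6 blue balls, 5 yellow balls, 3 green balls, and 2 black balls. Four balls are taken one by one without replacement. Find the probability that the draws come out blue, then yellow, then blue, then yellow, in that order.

Each draw changes the counts, so multiply the conditional probabilities along the sequence:
P = 6/16 × 5/15 × 5/14 × 4/13 = 600/43680 = 5/364.

5/364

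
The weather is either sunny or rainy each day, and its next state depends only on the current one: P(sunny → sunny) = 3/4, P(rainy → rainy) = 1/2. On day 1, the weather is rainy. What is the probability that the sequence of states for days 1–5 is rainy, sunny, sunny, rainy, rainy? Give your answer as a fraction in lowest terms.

3/64

Day 1 is given. For each transition, use the conditional probability from the current state:
P(sunny | rainy) = 1/2; P(sunny | sunny) = 3/4; P(rainy | sunny) = 1/4; P(rainy | rainy) = 1/2.
P = 1/2 × 3/4 × 1/4 × 1/2 = 3/64.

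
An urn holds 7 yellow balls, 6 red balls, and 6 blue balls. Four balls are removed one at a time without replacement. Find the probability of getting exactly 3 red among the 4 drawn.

65/969

One ordering (red drawn first) has probability 6/19 × 5/18 × 4/17 × 13/16 = 1560/93024 = 65/3876.
There are C(4,3) = 4 such orderings, each equally likely, so P = 4 × 65/3876 = 65/969.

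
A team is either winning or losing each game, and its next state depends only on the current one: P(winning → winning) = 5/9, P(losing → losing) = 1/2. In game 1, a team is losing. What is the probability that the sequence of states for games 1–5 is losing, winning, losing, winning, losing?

4/81

Game 1 is given. For each transition, use the conditional probability from the current state:
P(winning | losing) = 1/2; P(losing | winning) = 4/9; P(winning | losing) = 1/2; P(losing | winning) = 4/9.
P = 1/2 × 4/9 × 1/2 × 4/9 = 16/324 = 4/81.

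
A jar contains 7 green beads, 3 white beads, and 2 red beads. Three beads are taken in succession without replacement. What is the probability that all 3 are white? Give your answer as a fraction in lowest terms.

P = 3/12 × 2/11 × 1/10 = 6/1320 = 1/220.

1/220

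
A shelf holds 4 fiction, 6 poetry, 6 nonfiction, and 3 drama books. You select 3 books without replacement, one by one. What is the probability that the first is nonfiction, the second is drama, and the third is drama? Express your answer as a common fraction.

2/323

Chain rule:
P = 6/19 × 3/18 × 2/17 = 36/5814 = 2/323.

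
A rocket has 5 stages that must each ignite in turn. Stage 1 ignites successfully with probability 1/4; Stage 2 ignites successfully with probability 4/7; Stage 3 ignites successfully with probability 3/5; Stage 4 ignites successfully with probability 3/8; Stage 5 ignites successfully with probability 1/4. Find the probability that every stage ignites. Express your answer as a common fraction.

9/1120

Multiplying along the chain,
P = 1/4 × 4/7 × 3/5 × 3/8 × 1/4 = 36/4480 = 9/1120.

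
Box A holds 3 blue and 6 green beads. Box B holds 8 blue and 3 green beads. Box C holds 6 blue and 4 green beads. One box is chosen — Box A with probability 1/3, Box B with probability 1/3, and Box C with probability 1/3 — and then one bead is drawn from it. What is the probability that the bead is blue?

274/495

From Box A: P(blue) = 3/9.
From Box B: P(blue) = 8/11.
From Box C: P(blue) = 6/10.
Total probability = (1/3)(3/9) + (1/3)(8/11) + (1/3)(6/10) = 274/495.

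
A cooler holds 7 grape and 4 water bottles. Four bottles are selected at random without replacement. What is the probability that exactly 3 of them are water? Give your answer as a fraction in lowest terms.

One ordering (water drawn first) has probability 4/11 × 3/10 × 2/9 × 7/8 = 168/7920 = 7/330.
There are C(4,3) = 4 such orderings, each equally likely, so P = 4 × 7/330 = 14/165.

14/165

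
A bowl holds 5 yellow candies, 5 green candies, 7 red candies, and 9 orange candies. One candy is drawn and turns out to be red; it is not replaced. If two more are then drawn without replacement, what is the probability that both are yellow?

1/30

After the first draw, 5 of the remaining 25 candies are yellow.
P = 5/25 × 4/24 = 20/600 = 1/30.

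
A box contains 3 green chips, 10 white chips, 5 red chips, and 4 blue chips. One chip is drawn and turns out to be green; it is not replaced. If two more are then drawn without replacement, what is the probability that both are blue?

1/35

With the first chip removed, 4 blue remain out of 21.
P = 4/21 × 3/20 = 12/420 = 1/35.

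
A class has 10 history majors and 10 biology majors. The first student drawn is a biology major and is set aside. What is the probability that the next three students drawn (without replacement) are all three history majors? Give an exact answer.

With the first student removed, 10 history majors remain out of 19.
P = 10/19 × 9/18 × 8/17 = 720/5814 = 40/323.

40/323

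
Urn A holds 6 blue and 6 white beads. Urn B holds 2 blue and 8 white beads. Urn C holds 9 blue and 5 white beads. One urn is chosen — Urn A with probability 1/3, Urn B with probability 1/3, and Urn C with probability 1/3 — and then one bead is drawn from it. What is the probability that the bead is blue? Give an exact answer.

From Urn A: P(blue) = 6/12.
From Urn B: P(blue) = 2/10.
From Urn C: P(blue) = 9/14.
Total probability = (1/3)(6/12) + (1/3)(2/10) + (1/3)(9/14) = 47/105.

47/105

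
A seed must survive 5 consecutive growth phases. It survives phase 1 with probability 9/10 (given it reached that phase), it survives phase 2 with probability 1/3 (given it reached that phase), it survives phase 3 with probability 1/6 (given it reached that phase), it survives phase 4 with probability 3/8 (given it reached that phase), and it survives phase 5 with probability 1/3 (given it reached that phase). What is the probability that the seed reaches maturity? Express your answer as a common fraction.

1/160

Multiplying along the chain,
P = 9/10 × 1/3 × 1/6 × 3/8 × 1/3 = 27/4320 = 1/160.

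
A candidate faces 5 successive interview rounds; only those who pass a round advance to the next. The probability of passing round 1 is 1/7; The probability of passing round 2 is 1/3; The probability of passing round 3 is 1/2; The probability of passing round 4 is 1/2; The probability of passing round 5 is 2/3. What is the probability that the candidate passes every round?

The events are sequential, so multiply the conditional probabilities:
P = 1/7 × 1/3 × 1/2 × 1/2 × 2/3 = 2/252 = 1/126.

1/126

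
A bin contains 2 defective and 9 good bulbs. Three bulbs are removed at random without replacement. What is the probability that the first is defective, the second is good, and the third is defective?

Each draw changes the counts, so multiply the conditional probabilities along the sequence:
P = 2/11 × 9/10 × 1/9 = 18/990 = 1/55.

1/55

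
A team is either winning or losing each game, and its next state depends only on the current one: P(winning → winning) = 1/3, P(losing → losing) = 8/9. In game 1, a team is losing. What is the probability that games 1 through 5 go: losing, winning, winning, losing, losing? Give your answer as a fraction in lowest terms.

16/729

Game 1 is given. For each transition, use the conditional probability from the current state:
P(winning | losing) = 1/9; P(winning | winning) = 1/3; P(losing | winning) = 2/3; P(losing | losing) = 8/9.
P = 1/9 × 1/3 × 2/3 × 8/9 = 16/729.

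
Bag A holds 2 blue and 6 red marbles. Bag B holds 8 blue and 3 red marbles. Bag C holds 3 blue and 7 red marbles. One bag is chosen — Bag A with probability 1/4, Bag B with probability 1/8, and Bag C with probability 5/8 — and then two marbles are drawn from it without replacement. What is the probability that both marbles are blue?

From Bag A: P(both blue) = (2/8)(1/7) = 1/28.
From Bag B: P(both blue) = (8/11)(7/10) = 28/55.
From Bag C: P(both blue) = (3/10)(2/9) = 1/15.
Total probability = (1/4)(1/28) + (1/8)(28/55) + (5/8)(1/15) = 2111/18480.

2111/18480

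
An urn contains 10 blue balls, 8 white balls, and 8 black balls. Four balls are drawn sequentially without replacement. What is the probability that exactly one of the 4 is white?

One ordering (white drawn first) has probability 8/26 × 18/25 × 17/24 × 16/23 = 39168/358800 = 816/7475.
There are C(4,1) = 4 such orderings, each equally likely, so P = 4 × 816/7475 = 3264/7475.

3264/7475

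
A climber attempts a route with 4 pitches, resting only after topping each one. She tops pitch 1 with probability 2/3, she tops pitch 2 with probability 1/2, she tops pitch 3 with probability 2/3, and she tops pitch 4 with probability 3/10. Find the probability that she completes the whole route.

The events are sequential, so multiply the conditional probabilities:
P = 2/3 × 1/2 × 2/3 × 3/10 = 12/180 = 1/15.

1/15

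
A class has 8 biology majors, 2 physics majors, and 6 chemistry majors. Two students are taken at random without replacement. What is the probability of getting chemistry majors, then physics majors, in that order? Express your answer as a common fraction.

Chain rule:
P = 6/16 × 2/15 = 12/240 = 1/20.

1/20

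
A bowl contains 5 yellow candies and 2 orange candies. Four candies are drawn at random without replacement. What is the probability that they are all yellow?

P(every draw is yellow) = 5/7 × 4/6 × 3/5 × 2/4 = 120/840 = 1/7.

1/7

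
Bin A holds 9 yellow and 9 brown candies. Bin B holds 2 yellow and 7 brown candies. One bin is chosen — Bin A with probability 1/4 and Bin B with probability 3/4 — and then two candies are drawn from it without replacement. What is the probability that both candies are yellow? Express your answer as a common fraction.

From Bin A: P(both yellow) = (9/18)(8/17) = 4/17.
From Bin B: P(both yellow) = (2/9)(1/8) = 1/36.
Total probability = (1/4)(4/17) + (3/4)(1/36) = 65/816.

65/816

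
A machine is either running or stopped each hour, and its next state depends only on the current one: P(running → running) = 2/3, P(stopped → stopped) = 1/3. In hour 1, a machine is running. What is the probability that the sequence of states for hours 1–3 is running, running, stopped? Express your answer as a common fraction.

Hour 1 is given. For each transition, use the conditional probability from the current state:
P(running | running) = 2/3; P(stopped | running) = 1/3.
P = 2/3 × 1/3 = 2/9.

2/9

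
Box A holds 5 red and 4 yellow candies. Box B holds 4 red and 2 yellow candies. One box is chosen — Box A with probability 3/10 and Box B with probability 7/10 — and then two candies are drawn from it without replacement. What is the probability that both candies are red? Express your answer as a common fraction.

From Box A: P(both red) = (5/9)(4/8) = 5/18.
From Box B: P(both red) = (4/6)(3/5) = 2/5.
Total probability = (3/10)(5/18) + (7/10)(2/5) = 109/300.

109/300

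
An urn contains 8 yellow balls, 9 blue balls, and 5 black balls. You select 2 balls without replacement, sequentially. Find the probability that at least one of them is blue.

P(no blue) = 13/22 × 12/21 = 156/462 = 26/77.
P(at least one) = 1 − 26/77 = 51/77.

51/77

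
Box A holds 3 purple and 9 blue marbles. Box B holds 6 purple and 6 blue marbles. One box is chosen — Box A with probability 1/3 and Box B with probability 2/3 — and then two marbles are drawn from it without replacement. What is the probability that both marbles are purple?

From Box A: P(both purple) = (3/12)(2/11) = 1/22.
From Box B: P(both purple) = (6/12)(5/11) = 5/22.
Total probability = (1/3)(1/22) + (2/3)(5/22) = 1/6.

1/6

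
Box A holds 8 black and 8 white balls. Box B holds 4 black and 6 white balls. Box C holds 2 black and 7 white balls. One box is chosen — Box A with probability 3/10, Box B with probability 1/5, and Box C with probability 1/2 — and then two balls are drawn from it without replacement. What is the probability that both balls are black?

199/1800

From Box A: P(both black) = (8/16)(7/15) = 7/30.
From Box B: P(both black) = (4/10)(3/9) = 2/15.
From Box C: P(both black) = (2/9)(1/8) = 1/36.
Total probability = (3/10)(7/30) + (1/5)(2/15) + (1/2)(1/36) = 199/1800.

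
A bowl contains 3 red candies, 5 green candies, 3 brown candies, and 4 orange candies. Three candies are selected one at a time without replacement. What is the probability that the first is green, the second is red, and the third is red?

1/91

Chain rule:
P = 5/15 × 3/14 × 2/13 = 30/2730 = 1/91.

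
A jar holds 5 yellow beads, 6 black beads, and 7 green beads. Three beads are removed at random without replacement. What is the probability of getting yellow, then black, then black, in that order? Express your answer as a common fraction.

25/816

Multiply the probability of each draw given the previous ones:
P = 5/18 × 6/17 × 5/16 = 150/4896 = 25/816.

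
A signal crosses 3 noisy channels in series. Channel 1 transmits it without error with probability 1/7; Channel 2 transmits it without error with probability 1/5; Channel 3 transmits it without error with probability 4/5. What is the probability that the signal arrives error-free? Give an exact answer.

4/175

Multiplying along the chain,
P = 1/7 × 1/5 × 4/5 = 4/175.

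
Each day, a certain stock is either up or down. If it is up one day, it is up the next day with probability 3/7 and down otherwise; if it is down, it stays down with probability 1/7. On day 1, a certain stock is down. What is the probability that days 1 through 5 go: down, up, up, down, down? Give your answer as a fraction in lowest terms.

Day 1 is given. For each transition, use the conditional probability from the current state:
P(up | down) = 6/7; P(up | up) = 3/7; P(down | up) = 4/7; P(down | down) = 1/7.
P = 6/7 × 3/7 × 4/7 × 1/7 = 72/2401.

72/2401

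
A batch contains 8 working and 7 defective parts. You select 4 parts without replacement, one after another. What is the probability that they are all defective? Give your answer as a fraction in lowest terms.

P(all defective) = 7/15 × 6/14 × 5/13 × 4/12 = 840/32760 = 1/39.

1/39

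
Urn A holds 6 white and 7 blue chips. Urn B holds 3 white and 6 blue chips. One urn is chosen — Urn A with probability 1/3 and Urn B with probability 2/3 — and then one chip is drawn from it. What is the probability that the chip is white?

From Urn A: P(white) = 6/13.
From Urn B: P(white) = 3/9.
Total probability = (1/3)(6/13) + (2/3)(3/9) = 44/117.

44/117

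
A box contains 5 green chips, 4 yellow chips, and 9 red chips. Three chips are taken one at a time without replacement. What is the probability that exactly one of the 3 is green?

65/136

One ordering (green drawn first) has probability 5/18 × 13/17 × 12/16 = 780/4896 = 65/408.
There are C(3,1) = 3 such orderings, each equally likely, so P = 3 × 65/408 = 65/136.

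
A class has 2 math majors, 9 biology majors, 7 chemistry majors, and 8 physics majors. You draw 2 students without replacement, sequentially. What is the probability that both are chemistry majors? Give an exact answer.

21/325

P(every draw is a chemistry major) = 7/26 × 6/25 = 42/650 = 21/325.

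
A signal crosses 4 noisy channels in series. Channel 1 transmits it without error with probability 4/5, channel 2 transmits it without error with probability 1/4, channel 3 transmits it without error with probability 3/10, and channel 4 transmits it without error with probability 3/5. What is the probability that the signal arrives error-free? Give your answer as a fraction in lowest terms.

9/250

Multiplying along the chain,
P = 4/5 × 1/4 × 3/10 × 3/5 = 36/1000 = 9/250.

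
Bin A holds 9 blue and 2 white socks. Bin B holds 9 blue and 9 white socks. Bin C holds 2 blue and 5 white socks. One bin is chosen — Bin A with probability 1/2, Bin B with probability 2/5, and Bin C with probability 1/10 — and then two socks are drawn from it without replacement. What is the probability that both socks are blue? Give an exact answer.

From Bin A: P(both blue) = (9/11)(8/10) = 36/55.
From Bin B: P(both blue) = (9/18)(8/17) = 4/17.
From Bin C: P(both blue) = (2/7)(1/6) = 1/21.
Total probability = (1/2)(36/55) + (2/5)(4/17) + (1/10)(1/21) = 3347/7854.

3347/7854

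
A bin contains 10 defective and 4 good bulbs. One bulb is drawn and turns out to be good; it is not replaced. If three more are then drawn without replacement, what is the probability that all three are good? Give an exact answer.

1/286

With the first bulb removed, 3 good remain out of 13.
P = 3/13 × 2/12 × 1/11 = 6/1716 = 1/286.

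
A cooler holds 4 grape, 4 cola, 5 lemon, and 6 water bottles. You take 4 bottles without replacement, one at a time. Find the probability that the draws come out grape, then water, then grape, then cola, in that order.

Each draw changes the counts, so multiply the conditional probabilities along the sequence:
P = 4/19 × 6/18 × 3/17 × 4/16 = 288/93024 = 1/323.

1/323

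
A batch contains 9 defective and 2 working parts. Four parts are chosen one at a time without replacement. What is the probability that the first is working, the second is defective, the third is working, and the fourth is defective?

Chain rule:
P = 2/11 × 9/10 × 1/9 × 8/8 = 144/7920 = 1/55.

1/55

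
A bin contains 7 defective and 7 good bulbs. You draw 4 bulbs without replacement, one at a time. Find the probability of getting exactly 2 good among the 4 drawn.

63/143

One ordering (good drawn first) has probability 7/14 × 6/13 × 7/12 × 6/11 = 1764/24024 = 21/286.
There are C(4,2) = 6 such orderings, each equally likely, so P = 6 × 21/286 = 63/143.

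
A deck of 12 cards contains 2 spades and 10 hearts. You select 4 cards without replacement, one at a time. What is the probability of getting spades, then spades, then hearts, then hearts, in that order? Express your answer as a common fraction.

Each draw changes the counts, so multiply the conditional probabilities along the sequence:
P = 2/12 × 1/11 × 10/10 × 9/9 = 180/11880 = 1/66.

1/66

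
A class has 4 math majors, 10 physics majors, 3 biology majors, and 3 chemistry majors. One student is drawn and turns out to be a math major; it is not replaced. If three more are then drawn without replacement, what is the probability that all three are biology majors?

After the first draw, 3 of the remaining 19 students are biology majors.
P = 3/19 × 2/18 × 1/17 = 6/5814 = 1/969.

1/969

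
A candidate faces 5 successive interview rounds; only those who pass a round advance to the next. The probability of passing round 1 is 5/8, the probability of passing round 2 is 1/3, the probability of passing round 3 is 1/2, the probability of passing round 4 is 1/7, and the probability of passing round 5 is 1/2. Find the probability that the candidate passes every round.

5/672

Each stage is reached only if all earlier stages succeed, so
P = 5/8 × 1/3 × 1/2 × 1/7 × 1/2 = 5/672.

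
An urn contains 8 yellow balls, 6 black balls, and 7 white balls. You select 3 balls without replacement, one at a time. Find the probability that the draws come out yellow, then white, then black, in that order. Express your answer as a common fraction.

Multiply the probability of each draw given the previous ones:
P = 8/21 × 7/20 × 6/19 = 336/7980 = 4/95.

4/95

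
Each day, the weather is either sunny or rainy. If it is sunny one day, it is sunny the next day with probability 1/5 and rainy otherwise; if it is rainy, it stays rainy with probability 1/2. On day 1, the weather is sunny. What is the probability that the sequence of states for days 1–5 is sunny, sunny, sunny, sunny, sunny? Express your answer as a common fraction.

Day 1 is given. For each transition, use the conditional probability from the current state:
P(sunny | sunny) = 1/5; P(sunny | sunny) = 1/5; P(sunny | sunny) = 1/5; P(sunny | sunny) = 1/5.
P = 1/5 × 1/5 × 1/5 × 1/5 = 1/625.

1/625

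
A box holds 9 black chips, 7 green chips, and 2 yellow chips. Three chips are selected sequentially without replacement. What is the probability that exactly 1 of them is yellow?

One ordering (yellow drawn first) has probability 2/18 × 16/17 × 15/16 = 480/4896 = 5/51.
There are C(3,1) = 3 such orderings, each equally likely, so P = 3 × 5/51 = 5/17.

5/17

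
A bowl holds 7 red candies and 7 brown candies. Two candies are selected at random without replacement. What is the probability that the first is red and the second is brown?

7/26

Multiply the probability of each draw given the previous ones:
P = 7/14 × 7/13 = 49/182 = 7/26.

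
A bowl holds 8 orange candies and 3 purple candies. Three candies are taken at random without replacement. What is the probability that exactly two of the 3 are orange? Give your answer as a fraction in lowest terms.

One ordering (orange drawn first) has probability 8/11 × 7/10 × 3/9 = 168/990 = 28/165.
There are C(3,2) = 3 such orderings, each equally likely, so P = 3 × 28/165 = 28/55.

28/55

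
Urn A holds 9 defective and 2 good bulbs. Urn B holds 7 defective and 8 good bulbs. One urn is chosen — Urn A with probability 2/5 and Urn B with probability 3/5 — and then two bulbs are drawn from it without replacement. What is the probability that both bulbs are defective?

From Urn A: P(both defective) = (9/11)(8/10) = 36/55.
From Urn B: P(both defective) = (7/15)(6/14) = 1/5.
Total probability = (2/5)(36/55) + (3/5)(1/5) = 21/55.

21/55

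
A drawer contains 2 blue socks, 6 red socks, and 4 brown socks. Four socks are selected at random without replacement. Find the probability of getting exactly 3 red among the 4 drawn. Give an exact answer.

8/33

One ordering (red drawn first) has probability 6/12 × 5/11 × 4/10 × 6/9 = 720/11880 = 2/33.
There are C(4,3) = 4 such orderings, each equally likely, so P = 4 × 2/33 = 8/33.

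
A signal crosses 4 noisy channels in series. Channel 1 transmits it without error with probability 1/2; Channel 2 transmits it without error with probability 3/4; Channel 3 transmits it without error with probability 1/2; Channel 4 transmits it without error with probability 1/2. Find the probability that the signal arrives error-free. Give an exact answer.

3/32

Multiplying along the chain,
P = 1/2 × 3/4 × 1/2 × 1/2 = 3/32.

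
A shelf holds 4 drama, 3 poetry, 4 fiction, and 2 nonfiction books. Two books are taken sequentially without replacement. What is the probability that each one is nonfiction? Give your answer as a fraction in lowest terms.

P = 2/13 × 1/12 = 2/156 = 1/78.

1/78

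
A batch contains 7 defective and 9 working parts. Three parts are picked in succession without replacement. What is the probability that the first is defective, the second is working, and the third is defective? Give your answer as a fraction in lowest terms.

Chain rule:
P = 7/16 × 9/15 × 6/14 = 378/3360 = 9/80.

9/80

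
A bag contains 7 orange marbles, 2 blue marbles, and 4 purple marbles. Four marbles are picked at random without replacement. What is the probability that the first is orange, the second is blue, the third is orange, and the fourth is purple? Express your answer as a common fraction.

14/715

Each draw changes the counts, so multiply the conditional probabilities along the sequence:
P = 7/13 × 2/12 × 6/11 × 4/10 = 336/17160 = 14/715.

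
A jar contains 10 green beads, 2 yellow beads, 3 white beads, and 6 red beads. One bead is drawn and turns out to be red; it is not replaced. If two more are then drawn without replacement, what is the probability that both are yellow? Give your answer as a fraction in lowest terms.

After the first draw, 2 of the remaining 20 beads are yellow.
P = 2/20 × 1/19 = 2/380 = 1/190.

1/190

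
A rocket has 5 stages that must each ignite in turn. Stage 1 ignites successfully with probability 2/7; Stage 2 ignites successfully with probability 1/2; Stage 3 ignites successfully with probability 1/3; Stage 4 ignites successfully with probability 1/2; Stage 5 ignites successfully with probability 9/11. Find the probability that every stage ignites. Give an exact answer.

3/154

Each stage is reached only if all earlier stages succeed, so
P = 2/7 × 1/2 × 1/3 × 1/2 × 9/11 = 18/924 = 3/154.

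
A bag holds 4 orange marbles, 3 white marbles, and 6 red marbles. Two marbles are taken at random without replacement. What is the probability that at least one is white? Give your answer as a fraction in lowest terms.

P(no white) = 10/13 × 9/12 = 90/156 = 15/26.
P(at least one) = 1 − 15/26 = 11/26.

11/26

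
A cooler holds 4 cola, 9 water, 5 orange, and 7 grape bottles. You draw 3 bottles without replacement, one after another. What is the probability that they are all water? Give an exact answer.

P = 9/25 × 8/24 × 7/23 = 504/13800 = 21/575.

21/575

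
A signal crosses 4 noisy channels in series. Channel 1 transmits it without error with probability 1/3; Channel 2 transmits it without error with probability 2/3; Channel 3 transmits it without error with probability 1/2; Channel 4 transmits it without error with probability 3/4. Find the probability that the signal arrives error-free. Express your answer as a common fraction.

1/12

The events are sequential, so multiply the conditional probabilities:
P = 1/3 × 2/3 × 1/2 × 3/4 = 6/72 = 1/12.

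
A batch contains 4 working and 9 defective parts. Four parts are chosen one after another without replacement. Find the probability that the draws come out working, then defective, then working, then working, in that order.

Chain rule:
P = 4/13 × 9/12 × 3/11 × 2/10 = 216/17160 = 9/715.

9/715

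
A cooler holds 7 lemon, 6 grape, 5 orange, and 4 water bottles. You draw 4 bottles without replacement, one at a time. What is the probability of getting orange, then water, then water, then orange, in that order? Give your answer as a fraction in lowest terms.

Each draw changes the counts, so multiply the conditional probabilities along the sequence:
P = 5/22 × 4/21 × 3/20 × 4/19 = 240/175560 = 2/1463.

2/1463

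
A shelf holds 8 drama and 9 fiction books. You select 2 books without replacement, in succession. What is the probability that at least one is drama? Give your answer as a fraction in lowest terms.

25/34

P(no drama) = 9/17 × 8/16 = 72/272 = 9/34.
P(at least one) = 1 − 9/34 = 25/34.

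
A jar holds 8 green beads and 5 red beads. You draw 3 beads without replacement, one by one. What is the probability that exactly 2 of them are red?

40/143

One ordering (red drawn first) has probability 5/13 × 4/12 × 8/11 = 160/1716 = 40/429.
There are C(3,2) = 3 such orderings, each equally likely, so P = 3 × 40/429 = 40/143.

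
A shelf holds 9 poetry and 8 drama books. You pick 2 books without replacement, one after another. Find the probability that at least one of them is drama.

P(no drama) = 9/17 × 8/16 = 72/272 = 9/34.
P(at least one) = 1 − 9/34 = 25/34.

25/34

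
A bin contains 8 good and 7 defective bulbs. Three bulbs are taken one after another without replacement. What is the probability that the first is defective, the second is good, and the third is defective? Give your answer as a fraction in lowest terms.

8/65

Multiply the probability of each draw given the previous ones:
P = 7/15 × 8/14 × 6/13 = 336/2730 = 8/65.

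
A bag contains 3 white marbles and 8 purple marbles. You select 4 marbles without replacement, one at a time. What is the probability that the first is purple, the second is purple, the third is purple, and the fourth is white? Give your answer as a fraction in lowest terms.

Multiply the probability of each draw given the previous ones:
P = 8/11 × 7/10 × 6/9 × 3/8 = 1008/7920 = 7/55.

7/55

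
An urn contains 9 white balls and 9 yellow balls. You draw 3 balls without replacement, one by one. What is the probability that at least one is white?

P(no white) = 9/18 × 8/17 × 7/16 = 504/4896 = 7/68.
P(at least one) = 1 − 7/68 = 61/68.

61/68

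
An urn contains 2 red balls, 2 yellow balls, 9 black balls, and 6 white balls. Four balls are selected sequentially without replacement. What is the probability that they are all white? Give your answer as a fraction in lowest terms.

P = 6/19 × 5/18 × 4/17 × 3/16 = 360/93024 = 5/1292.

5/1292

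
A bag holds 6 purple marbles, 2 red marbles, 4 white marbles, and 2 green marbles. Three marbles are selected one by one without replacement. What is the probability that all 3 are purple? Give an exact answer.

P(every draw is purple) = 6/14 × 5/13 × 4/12 = 120/2184 = 5/91.

5/91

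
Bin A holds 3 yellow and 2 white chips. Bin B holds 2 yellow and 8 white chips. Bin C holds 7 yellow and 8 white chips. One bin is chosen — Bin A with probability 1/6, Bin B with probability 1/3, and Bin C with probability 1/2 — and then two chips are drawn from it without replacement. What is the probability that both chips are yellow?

From Bin A: P(both yellow) = (3/5)(2/4) = 3/10.
From Bin B: P(both yellow) = (2/10)(1/9) = 1/45.
From Bin C: P(both yellow) = (7/15)(6/14) = 1/5.
Total probability = (1/6)(3/10) + (1/3)(1/45) + (1/2)(1/5) = 17/108.

17/108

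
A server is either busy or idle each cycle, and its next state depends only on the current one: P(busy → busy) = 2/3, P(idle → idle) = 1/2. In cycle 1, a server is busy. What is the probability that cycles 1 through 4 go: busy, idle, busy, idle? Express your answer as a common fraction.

Cycle 1 is given. For each transition, use the conditional probability from the current state:
P(idle | busy) = 1/3; P(busy | idle) = 1/2; P(idle | busy) = 1/3.
P = 1/3 × 1/2 × 1/3 = 1/18.

1/18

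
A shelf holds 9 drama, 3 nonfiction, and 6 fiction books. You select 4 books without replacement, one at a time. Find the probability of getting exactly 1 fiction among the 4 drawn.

22/51

One ordering (fiction drawn first) has probability 6/18 × 12/17 × 11/16 × 10/15 = 7920/73440 = 11/102.
There are C(4,1) = 4 such orderings, each equally likely, so P = 4 × 11/102 = 22/51.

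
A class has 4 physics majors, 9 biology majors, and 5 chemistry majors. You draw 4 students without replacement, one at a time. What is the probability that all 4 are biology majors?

P = 9/18 × 8/17 × 7/16 × 6/15 = 3024/73440 = 7/170.

7/170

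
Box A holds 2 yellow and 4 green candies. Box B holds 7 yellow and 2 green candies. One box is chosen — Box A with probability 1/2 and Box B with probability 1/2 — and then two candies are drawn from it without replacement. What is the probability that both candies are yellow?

From Box A: P(both yellow) = (2/6)(1/5) = 1/15.
From Box B: P(both yellow) = (7/9)(6/8) = 7/12.
Total probability = (1/2)(1/15) + (1/2)(7/12) = 13/40.

13/40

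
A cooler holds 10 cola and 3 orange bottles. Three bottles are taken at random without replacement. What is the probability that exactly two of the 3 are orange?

One ordering (orange drawn first) has probability 3/13 × 2/12 × 10/11 = 60/1716 = 5/143.
There are C(3,2) = 3 such orderings, each equally likely, so P = 3 × 5/143 = 15/143.

15/143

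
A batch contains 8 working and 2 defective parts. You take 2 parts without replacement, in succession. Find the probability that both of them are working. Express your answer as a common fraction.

P(every draw is working) = 8/10 × 7/9 = 56/90 = 28/45.

28/45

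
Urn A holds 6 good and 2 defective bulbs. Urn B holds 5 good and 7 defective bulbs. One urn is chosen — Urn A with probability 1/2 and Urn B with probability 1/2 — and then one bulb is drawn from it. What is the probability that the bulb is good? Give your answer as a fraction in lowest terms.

From Urn A: P(good) = 6/8.
From Urn B: P(good) = 5/12.
Total probability = (1/2)(6/8) + (1/2)(5/12) = 7/12.

7/12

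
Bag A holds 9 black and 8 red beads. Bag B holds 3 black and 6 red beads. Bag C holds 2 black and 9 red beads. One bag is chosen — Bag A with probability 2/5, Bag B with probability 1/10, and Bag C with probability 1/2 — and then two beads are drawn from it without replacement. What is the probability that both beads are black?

2767/22440

From Bag A: P(both black) = (9/17)(8/16) = 9/34.
From Bag B: P(both black) = (3/9)(2/8) = 1/12.
From Bag C: P(both black) = (2/11)(1/10) = 1/55.
Total probability = (2/5)(9/34) + (1/10)(1/12) + (1/2)(1/55) = 2767/22440.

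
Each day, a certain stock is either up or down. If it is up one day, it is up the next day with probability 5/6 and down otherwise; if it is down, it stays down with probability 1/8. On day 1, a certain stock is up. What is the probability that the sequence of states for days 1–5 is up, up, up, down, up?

Day 1 is given. For each transition, use the conditional probability from the current state:
P(up | up) = 5/6; P(up | up) = 5/6; P(down | up) = 1/6; P(up | down) = 7/8.
P = 5/6 × 5/6 × 1/6 × 7/8 = 175/1728.

175/1728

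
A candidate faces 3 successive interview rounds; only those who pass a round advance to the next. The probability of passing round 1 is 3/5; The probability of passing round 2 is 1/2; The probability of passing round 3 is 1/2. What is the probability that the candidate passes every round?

Each stage is reached only if all earlier stages succeed, so
P = 3/5 × 1/2 × 1/2 = 3/20.

3/20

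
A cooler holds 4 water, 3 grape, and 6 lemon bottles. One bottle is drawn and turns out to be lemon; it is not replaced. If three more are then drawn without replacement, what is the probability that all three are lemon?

With the first bottle removed, 5 lemon remain out of 12.
P = 5/12 × 4/11 × 3/10 = 60/1320 = 1/22.

1/22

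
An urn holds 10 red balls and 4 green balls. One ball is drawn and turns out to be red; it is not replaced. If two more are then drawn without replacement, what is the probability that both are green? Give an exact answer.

With the first ball removed, 4 green remain out of 13.
P = 4/13 × 3/12 = 12/156 = 1/13.

1/13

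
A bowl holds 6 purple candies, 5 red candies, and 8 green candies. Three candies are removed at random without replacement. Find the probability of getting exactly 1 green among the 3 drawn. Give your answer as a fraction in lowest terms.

440/969

One ordering (green drawn first) has probability 8/19 × 11/18 × 10/17 = 880/5814 = 440/2907.
There are C(3,1) = 3 such orderings, each equally likely, so P = 3 × 440/2907 = 440/969.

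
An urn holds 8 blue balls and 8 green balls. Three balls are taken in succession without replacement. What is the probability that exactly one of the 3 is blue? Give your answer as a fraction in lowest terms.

One ordering (blue drawn first) has probability 8/16 × 8/15 × 7/14 = 448/3360 = 2/15.
There are C(3,1) = 3 such orderings, each equally likely, so P = 3 × 2/15 = 2/5.

2/5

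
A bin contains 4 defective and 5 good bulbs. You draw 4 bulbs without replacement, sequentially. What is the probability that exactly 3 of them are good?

20/63

One ordering (good drawn first) has probability 5/9 × 4/8 × 3/7 × 4/6 = 240/3024 = 5/63.
There are C(4,3) = 4 such orderings, each equally likely, so P = 4 × 5/63 = 20/63.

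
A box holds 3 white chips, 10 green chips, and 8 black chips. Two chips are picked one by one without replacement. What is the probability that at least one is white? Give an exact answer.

19/70

P(no white) = 18/21 × 17/20 = 306/420 = 51/70.
P(at least one) = 1 − 51/70 = 19/70.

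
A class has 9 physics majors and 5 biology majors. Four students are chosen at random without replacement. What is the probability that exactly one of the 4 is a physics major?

One ordering (a physics major drawn first) has probability 9/14 × 5/13 × 4/12 × 3/11 = 540/24024 = 45/2002.
There are C(4,1) = 4 such orderings, each equally likely, so P = 4 × 45/2002 = 90/1001.

90/1001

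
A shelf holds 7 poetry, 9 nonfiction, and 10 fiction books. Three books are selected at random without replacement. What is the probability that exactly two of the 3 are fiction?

18/65

One ordering (fiction drawn first) has probability 10/26 × 9/25 × 16/24 = 1440/15600 = 6/65.
There are C(3,2) = 3 such orderings, each equally likely, so P = 3 × 6/65 = 18/65.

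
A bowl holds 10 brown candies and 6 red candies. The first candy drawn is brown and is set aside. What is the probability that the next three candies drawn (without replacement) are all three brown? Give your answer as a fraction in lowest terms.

After the first draw, 9 of the remaining 15 candies are brown.
P = 9/15 × 8/14 × 7/13 = 504/2730 = 12/65.

12/65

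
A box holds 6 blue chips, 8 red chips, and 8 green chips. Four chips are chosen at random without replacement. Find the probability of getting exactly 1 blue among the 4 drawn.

96/209

One ordering (blue drawn first) has probability 6/22 × 16/21 × 15/20 × 14/19 = 20160/175560 = 24/209.
There are C(4,1) = 4 such orderings, each equally likely, so P = 4 × 24/209 = 96/209.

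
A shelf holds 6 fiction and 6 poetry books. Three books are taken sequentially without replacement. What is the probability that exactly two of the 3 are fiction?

One ordering (fiction drawn first) has probability 6/12 × 5/11 × 6/10 = 180/1320 = 3/22.
There are C(3,2) = 3 such orderings, each equally likely, so P = 3 × 3/22 = 9/22.

9/22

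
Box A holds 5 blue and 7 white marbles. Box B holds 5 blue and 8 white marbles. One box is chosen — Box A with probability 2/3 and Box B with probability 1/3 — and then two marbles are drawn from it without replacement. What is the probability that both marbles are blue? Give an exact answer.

185/1287

From Box A: P(both blue) = (5/12)(4/11) = 5/33.
From Box B: P(both blue) = (5/13)(4/12) = 5/39.
Total probability = (2/3)(5/33) + (1/3)(5/39) = 185/1287.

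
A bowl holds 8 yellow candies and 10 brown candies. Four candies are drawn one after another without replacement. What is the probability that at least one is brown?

P(no brown) = 8/18 × 7/17 × 6/16 × 5/15 = 1680/73440 = 7/306.
P(at least one) = 1 − 7/306 = 299/306.

299/306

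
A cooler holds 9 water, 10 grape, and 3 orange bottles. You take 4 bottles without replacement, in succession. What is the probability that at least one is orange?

P(no orange) = 19/22 × 18/21 × 17/20 × 16/19 = 93024/175560 = 204/385.
P(at least one) = 1 − 204/385 = 181/385.

181/385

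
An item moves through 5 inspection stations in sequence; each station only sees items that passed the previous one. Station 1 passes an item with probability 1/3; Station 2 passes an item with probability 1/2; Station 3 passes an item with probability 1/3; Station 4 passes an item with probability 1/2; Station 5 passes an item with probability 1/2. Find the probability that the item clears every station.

Multiplying along the chain,
P = 1/3 × 1/2 × 1/3 × 1/2 × 1/2 = 1/72.

1/72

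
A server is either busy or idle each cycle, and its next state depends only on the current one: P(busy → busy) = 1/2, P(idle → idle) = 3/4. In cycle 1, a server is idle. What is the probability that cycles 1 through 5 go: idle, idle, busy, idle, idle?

Cycle 1 is given. For each transition, use the conditional probability from the current state:
P(idle | idle) = 3/4; P(busy | idle) = 1/4; P(idle | busy) = 1/2; P(idle | idle) = 3/4.
P = 3/4 × 1/4 × 1/2 × 3/4 = 9/128.

9/128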